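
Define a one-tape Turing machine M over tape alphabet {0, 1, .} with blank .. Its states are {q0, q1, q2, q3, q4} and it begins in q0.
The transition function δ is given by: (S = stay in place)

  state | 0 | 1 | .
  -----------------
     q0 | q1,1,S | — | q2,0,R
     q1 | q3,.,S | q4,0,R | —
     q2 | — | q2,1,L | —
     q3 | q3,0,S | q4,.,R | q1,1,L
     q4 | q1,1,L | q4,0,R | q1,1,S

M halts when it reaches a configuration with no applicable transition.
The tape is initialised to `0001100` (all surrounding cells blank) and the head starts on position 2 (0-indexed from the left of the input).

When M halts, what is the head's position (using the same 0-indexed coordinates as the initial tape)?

q0 | .00[0]1100   read 0 → write 1, move S, go to q1
q1 | .00[1]1100   read 1 → write 0, move R, go to q4
q4 | .000[1]100   read 1 → write 0, move R, go to q4
q4 | .0000[1]00   read 1 → write 0, move R, go to q4
q4 | .00000[0]0   read 0 → write 1, move L, go to q1
q1 | .0000[0]10   read 0 → write ., move S, go to q3
q3 | .0000[.]10   read . → write 1, move L, go to q1
q1 | .000[0]110   read 0 → write ., move S, go to q3
q3 | .000[.]110   read . → write 1, move L, go to q1
q1 | .00[0]1110   read 0 → write ., move S, go to q3
q3 | .00[.]1110   read . → write 1, move L, go to q1
q1 | .0[0]11110   read 0 → write ., move S, go to q3
q3 | .0[.]11110   read . → write 1, move L, go to q1
q1 | .[0]111110   read 0 → write ., move S, go to q3
q3 | .[.]111110   read . → write 1, move L, go to q1
q1 | [.]1111110
At halt the head is at cell -1.

-1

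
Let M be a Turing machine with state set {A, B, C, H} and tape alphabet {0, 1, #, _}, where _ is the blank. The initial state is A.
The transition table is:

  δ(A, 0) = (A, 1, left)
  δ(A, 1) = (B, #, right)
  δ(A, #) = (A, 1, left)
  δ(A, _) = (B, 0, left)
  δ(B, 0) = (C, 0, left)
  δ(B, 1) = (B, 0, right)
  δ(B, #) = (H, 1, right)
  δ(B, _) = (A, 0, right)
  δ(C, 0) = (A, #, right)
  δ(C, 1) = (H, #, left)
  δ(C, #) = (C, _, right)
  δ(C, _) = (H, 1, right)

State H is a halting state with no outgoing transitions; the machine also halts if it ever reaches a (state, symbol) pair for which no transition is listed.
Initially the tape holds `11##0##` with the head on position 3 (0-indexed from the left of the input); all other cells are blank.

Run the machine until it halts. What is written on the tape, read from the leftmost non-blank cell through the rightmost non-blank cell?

#00001#

A | 11#[#]0##   read # → write 1, move left, go to A
A | 11[#]10##   read # → write 1, move left, go to A
A | 1[1]110##   read 1 → write #, move right, go to B
B | 1#[1]10##   read 1 → write 0, move right, go to B
B | 1#0[1]0##   read 1 → write 0, move right, go to B
B | 1#00[0]##   read 0 → write 0, move left, go to C
C | 1#0[0]0##   read 0 → write #, move right, go to A
A | 1#0#[0]##   read 0 → write 1, move left, go to A
A | 1#0[#]1##   read # → write 1, move left, go to A
A | 1#[0]11##   read 0 → write 1, move left, go to A
A | 1[#]111##   read # → write 1, move left, go to A
A | [1]1111##   read 1 → write #, move right, go to B
B | #[1]111##   read 1 → write 0, move right, go to B
B | #0[1]11##   read 1 → write 0, move right, go to B
B | #00[1]1##   read 1 → write 0, move right, go to B
B | #000[1]##   read 1 → write 0, move right, go to B
B | #0000[#]#   read # → write 1, move right, go to H
H | #00001[#]
The non-blank tape span at halt is #00001#.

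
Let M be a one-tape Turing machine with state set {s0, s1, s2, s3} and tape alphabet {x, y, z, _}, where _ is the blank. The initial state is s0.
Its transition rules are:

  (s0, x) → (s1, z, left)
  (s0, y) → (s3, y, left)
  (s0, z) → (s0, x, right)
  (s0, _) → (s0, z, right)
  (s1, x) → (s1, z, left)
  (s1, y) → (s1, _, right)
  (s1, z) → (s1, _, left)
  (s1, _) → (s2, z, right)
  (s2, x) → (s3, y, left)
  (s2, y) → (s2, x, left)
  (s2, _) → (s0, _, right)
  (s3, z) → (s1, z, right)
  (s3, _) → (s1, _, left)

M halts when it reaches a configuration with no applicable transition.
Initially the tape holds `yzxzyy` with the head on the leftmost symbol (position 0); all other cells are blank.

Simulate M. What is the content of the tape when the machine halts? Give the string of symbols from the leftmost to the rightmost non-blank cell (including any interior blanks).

state=s0 head=0 tape=___[y]zxzyy   (s0,y)→(s3,y,left)
state=s3 head=-1 tape=__[_]yzxzyy   (s3,_)→(s1,_,left)
state=s1 head=-2 tape=_[_]_yzxzyy   (s1,_)→(s2,z,right)
state=s2 head=-1 tape=_z[_]yzxzyy   (s2,_)→(s0,_,right)
state=s0 head=0 tape=_z_[y]zxzyy   (s0,y)→(s3,y,left)
state=s3 head=-1 tape=_z[_]yzxzyy   (s3,_)→(s1,_,left)
state=s1 head=-2 tape=_[z]_yzxzyy   (s1,z)→(s1,_,left)
state=s1 head=-3 tape=[_]__yzxzyy   (s1,_)→(s2,z,right)
state=s2 head=-2 tape=z[_]_yzxzyy   (s2,_)→(s0,_,right)
state=s0 head=-1 tape=z_[_]yzxzyy   (s0,_)→(s0,z,right)
state=s0 head=0 tape=z_z[y]zxzyy   (s0,y)→(s3,y,left)
state=s3 head=-1 tape=z_[z]yzxzyy   (s3,z)→(s1,z,right)
state=s1 head=0 tape=z_z[y]zxzyy   (s1,y)→(s1,_,right)
state=s1 head=1 tape=z_z_[z]xzyy   (s1,z)→(s1,_,left)
state=s1 head=0 tape=z_z[_]_xzyy   (s1,_)→(s2,z,right)
state=s2 head=1 tape=z_zz[_]xzyy   (s2,_)→(s0,_,right)
state=s0 head=2 tape=z_zz_[x]zyy   (s0,x)→(s1,z,left)
state=s1 head=1 tape=z_zz[_]zzyy   (s1,_)→(s2,z,right)
state=s2 head=2 tape=z_zzz[z]zyy
The non-blank tape span at halt is z_zzzzzyy.

z_zzzzzyy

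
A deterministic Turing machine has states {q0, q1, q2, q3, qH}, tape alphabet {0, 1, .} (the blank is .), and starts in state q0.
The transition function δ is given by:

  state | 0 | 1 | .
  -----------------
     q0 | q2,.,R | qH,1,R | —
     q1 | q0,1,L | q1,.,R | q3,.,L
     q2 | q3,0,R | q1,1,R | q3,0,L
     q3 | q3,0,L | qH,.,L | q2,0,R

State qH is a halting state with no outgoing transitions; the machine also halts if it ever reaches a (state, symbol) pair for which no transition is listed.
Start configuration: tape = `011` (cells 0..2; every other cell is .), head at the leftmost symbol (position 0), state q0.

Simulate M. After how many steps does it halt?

q0 | [0]11.   read 0 → write ., move R, go to q2
q2 | .[1]1.   read 1 → write 1, move R, go to q1
q1 | .1[1].   read 1 → write ., move R, go to q1
q1 | .1.[.]   read . → write ., move L, go to q3
q3 | .1[.].   read . → write 0, move R, go to q2
q2 | .10[.]   read . → write 0, move L, go to q3
q3 | .1[0]0   read 0 → write 0, move L, go to q3
q3 | .[1]00   read 1 → write ., move L, go to qH
qH | [.].00
M halts after 8 transitions.

8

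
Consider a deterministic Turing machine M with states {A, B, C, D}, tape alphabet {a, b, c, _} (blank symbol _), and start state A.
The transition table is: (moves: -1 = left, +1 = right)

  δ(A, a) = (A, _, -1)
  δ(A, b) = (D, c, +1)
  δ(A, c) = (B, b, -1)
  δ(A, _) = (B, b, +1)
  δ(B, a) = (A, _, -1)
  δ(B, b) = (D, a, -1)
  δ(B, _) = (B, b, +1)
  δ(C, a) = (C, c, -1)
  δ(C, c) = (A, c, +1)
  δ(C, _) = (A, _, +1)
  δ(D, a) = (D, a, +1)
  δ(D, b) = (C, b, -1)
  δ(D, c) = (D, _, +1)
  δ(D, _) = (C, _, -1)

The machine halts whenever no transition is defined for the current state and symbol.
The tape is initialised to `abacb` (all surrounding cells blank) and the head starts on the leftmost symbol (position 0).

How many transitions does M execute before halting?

state=A head=0 tape=_[a]bacb   (A,a)→(A,_,-1)
state=A head=-1 tape=[_]_bacb   (A,_)→(B,b,+1)
state=B head=0 tape=b[_]bacb   (B,_)→(B,b,+1)
state=B head=1 tape=bb[b]acb   (B,b)→(D,a,-1)
state=D head=0 tape=b[b]aacb   (D,b)→(C,b,-1)
state=C head=-1 tape=[b]baacb
M halts after 5 transitions.

5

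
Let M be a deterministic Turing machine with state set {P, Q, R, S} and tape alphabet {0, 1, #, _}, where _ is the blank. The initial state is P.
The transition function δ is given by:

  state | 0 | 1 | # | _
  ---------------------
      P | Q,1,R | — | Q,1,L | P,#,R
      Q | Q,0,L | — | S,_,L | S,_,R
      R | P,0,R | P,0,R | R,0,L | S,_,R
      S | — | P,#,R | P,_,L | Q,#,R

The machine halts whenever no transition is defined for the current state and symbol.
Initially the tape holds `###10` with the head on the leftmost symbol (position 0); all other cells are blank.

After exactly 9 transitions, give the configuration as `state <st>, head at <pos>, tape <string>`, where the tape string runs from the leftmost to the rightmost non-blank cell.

state Q, head at 1, tape #_#110

P | _[#]##10   read # → write 1, move L, go to Q
Q | [_]1##10   read _ → write _, move R, go to S
S | _[1]##10   read 1 → write #, move R, go to P
P | _#[#]#10   read # → write 1, move L, go to Q
Q | _[#]1#10   read # → write _, move L, go to S
S | [_]_1#10   read _ → write #, move R, go to Q
Q | #[_]1#10   read _ → write _, move R, go to S
S | #_[1]#10   read 1 → write #, move R, go to P
P | #_#[#]10   read # → write 1, move L, go to Q
Q | #_[#]110
After 9 steps: state Q, head at 1, tape #_#110.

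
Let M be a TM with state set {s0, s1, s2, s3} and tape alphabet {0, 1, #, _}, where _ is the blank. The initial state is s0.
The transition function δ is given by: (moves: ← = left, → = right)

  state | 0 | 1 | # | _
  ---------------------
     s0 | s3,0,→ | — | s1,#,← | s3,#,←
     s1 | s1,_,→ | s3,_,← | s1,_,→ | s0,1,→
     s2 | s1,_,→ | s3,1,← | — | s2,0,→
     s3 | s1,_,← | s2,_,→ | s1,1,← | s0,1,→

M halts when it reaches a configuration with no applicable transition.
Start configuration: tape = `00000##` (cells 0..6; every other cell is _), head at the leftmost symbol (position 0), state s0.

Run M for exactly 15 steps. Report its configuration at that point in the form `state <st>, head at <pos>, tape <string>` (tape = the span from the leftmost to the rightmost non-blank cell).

state s2, head at 5, tape 1_1_##

s0 | [0]0000##   read 0 → write 0, move →, go to s3
s3 | 0[0]000##   read 0 → write _, move ←, go to s1
s1 | [0]_000##   read 0 → write _, move →, go to s1
s1 | _[_]000##   read _ → write 1, move →, go to s0
s0 | _1[0]00##   read 0 → write 0, move →, go to s3
s3 | _10[0]0##   read 0 → write _, move ←, go to s1
s1 | _1[0]_0##   read 0 → write _, move →, go to s1
s1 | _1_[_]0##   read _ → write 1, move →, go to s0
s0 | _1_1[0]##   read 0 → write 0, move →, go to s3
s3 | _1_10[#]#   read # → write 1, move ←, go to s1
s1 | _1_1[0]1#   read 0 → write _, move →, go to s1
s1 | _1_1_[1]#   read 1 → write _, move ←, go to s3
s3 | _1_1[_]_#   read _ → write 1, move →, go to s0
s0 | _1_11[_]#   read _ → write #, move ←, go to s3
s3 | _1_1[1]##   read 1 → write _, move →, go to s2
s2 | _1_1_[#]#
After 15 steps: state s2, head at 5, tape 1_1_##.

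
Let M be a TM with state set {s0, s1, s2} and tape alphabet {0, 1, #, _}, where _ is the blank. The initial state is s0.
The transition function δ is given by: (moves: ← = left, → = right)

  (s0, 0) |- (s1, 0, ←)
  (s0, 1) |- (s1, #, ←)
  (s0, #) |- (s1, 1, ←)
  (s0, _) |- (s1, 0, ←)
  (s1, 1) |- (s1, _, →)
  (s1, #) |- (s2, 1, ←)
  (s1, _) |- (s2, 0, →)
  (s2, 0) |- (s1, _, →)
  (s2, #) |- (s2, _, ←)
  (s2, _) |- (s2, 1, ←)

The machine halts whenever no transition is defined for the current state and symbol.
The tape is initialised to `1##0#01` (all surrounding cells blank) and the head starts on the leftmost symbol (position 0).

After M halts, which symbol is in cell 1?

state=s0 head=0 tape=_[1]##0#01   (s0,1)→(s1,#,←)
state=s1 head=-1 tape=[_]###0#01   (s1,_)→(s2,0,→)
state=s2 head=0 tape=0[#]##0#01   (s2,#)→(s2,_,←)
state=s2 head=-1 tape=[0]_##0#01   (s2,0)→(s1,_,→)
state=s1 head=0 tape=_[_]##0#01   (s1,_)→(s2,0,→)
state=s2 head=1 tape=_0[#]#0#01   (s2,#)→(s2,_,←)
state=s2 head=0 tape=_[0]_#0#01   (s2,0)→(s1,_,→)
state=s1 head=1 tape=__[_]#0#01   (s1,_)→(s2,0,→)
state=s2 head=2 tape=__0[#]0#01   (s2,#)→(s2,_,←)
state=s2 head=1 tape=__[0]_0#01   (s2,0)→(s1,_,→)
state=s1 head=2 tape=___[_]0#01   (s1,_)→(s2,0,→)
state=s2 head=3 tape=___0[0]#01   (s2,0)→(s1,_,→)
state=s1 head=4 tape=___0_[#]01   (s1,#)→(s2,1,←)
state=s2 head=3 tape=___0[_]101   (s2,_)→(s2,1,←)
state=s2 head=2 tape=___[0]1101   (s2,0)→(s1,_,→)
state=s1 head=3 tape=____[1]101   (s1,1)→(s1,_,→)
state=s1 head=4 tape=_____[1]01   (s1,1)→(s1,_,→)
state=s1 head=5 tape=______[0]1
Cell 1 holds _ when M halts.

_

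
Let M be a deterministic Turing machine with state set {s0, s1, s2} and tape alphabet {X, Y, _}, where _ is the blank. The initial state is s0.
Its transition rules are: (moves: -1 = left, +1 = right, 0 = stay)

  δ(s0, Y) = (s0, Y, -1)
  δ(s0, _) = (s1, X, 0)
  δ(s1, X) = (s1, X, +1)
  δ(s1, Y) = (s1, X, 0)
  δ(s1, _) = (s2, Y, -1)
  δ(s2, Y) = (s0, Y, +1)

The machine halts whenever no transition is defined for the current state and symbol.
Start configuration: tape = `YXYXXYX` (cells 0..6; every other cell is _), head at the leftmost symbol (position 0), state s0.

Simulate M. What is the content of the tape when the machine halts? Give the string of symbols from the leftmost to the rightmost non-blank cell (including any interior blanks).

XXXXXXXXY

s0 | _[Y]XYXXYX_   read Y → write Y, move -1, go to s0
s0 | [_]YXYXXYX_   read _ → write X, move 0, go to s1
s1 | [X]YXYXXYX_   read X → write X, move +1, go to s1
s1 | X[Y]XYXXYX_   read Y → write X, move 0, go to s1
s1 | X[X]XYXXYX_   read X → write X, move +1, go to s1
s1 | XX[X]YXXYX_   read X → write X, move +1, go to s1
s1 | XXX[Y]XXYX_   read Y → write X, move 0, go to s1
s1 | XXX[X]XXYX_   read X → write X, move +1, go to s1
s1 | XXXX[X]XYX_   read X → write X, move +1, go to s1
s1 | XXXXX[X]YX_   read X → write X, move +1, go to s1
s1 | XXXXXX[Y]X_   read Y → write X, move 0, go to s1
s1 | XXXXXX[X]X_   read X → write X, move +1, go to s1
s1 | XXXXXXX[X]_   read X → write X, move +1, go to s1
s1 | XXXXXXXX[_]   read _ → write Y, move -1, go to s2
s2 | XXXXXXX[X]Y
The non-blank tape span at halt is XXXXXXXXY.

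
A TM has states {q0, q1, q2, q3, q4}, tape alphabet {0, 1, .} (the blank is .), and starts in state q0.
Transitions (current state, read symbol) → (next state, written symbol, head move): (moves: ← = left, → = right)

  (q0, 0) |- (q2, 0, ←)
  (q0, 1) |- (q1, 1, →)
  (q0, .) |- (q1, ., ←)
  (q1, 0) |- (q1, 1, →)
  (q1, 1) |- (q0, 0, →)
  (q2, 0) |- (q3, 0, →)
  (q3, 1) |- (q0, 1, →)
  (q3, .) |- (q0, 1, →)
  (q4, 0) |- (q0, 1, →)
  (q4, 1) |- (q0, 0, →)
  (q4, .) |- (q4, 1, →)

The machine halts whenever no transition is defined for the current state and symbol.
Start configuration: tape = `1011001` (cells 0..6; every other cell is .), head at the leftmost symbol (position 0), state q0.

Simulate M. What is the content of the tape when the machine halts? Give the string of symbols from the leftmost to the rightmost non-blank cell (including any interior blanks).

q0 | [1]011001.   read 1 → write 1, move →, go to q1
q1 | 1[0]11001.   read 0 → write 1, move →, go to q1
q1 | 11[1]1001.   read 1 → write 0, move →, go to q0
q0 | 110[1]001.   read 1 → write 1, move →, go to q1
q1 | 1101[0]01.   read 0 → write 1, move →, go to q1
q1 | 11011[0]1.   read 0 → write 1, move →, go to q1
q1 | 110111[1].   read 1 → write 0, move →, go to q0
q0 | 1101110[.]   read . → write ., move ←, go to q1
q1 | 110111[0].   read 0 → write 1, move →, go to q1
q1 | 1101111[.]
The non-blank tape span at halt is 1101111.

1101111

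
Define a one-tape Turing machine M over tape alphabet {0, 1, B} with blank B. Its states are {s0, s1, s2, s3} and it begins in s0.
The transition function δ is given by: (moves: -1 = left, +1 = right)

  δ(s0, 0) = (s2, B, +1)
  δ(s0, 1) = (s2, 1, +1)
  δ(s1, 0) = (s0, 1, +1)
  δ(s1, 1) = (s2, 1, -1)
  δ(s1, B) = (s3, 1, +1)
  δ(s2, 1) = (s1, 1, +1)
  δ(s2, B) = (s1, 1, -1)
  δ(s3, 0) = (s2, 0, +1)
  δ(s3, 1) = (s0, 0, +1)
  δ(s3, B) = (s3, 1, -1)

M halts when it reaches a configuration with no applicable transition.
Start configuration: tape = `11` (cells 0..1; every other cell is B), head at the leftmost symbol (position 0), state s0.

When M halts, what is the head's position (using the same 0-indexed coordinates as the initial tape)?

s0 | [1]1BBB   read 1 → write 1, move +1, go to s2
s2 | 1[1]BBB   read 1 → write 1, move +1, go to s1
s1 | 11[B]BB   read B → write 1, move +1, go to s3
s3 | 111[B]B   read B → write 1, move -1, go to s3
s3 | 11[1]1B   read 1 → write 0, move +1, go to s0
s0 | 110[1]B   read 1 → write 1, move +1, go to s2
s2 | 1101[B]   read B → write 1, move -1, go to s1
s1 | 110[1]1   read 1 → write 1, move -1, go to s2
s2 | 11[0]11
At halt the head is at cell 2.

2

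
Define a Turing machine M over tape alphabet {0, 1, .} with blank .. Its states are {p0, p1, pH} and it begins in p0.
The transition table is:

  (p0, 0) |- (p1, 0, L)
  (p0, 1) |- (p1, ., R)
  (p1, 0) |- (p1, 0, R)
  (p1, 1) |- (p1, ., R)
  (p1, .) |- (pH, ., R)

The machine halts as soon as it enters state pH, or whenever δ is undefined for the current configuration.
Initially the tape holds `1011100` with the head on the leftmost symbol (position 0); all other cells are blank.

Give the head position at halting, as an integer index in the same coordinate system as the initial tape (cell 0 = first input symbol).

state=p0 head=0 tape=[1]011100..   (p0,1)→(p1,.,R)
state=p1 head=1 tape=.[0]11100..   (p1,0)→(p1,0,R)
state=p1 head=2 tape=.0[1]1100..   (p1,1)→(p1,.,R)
state=p1 head=3 tape=.0.[1]100..   (p1,1)→(p1,.,R)
state=p1 head=4 tape=.0..[1]00..   (p1,1)→(p1,.,R)
state=p1 head=5 tape=.0...[0]0..   (p1,0)→(p1,0,R)
state=p1 head=6 tape=.0...0[0]..   (p1,0)→(p1,0,R)
state=p1 head=7 tape=.0...00[.].   (p1,.)→(pH,.,R)
state=pH head=8 tape=.0...00.[.]
At halt the head is at cell 8.

8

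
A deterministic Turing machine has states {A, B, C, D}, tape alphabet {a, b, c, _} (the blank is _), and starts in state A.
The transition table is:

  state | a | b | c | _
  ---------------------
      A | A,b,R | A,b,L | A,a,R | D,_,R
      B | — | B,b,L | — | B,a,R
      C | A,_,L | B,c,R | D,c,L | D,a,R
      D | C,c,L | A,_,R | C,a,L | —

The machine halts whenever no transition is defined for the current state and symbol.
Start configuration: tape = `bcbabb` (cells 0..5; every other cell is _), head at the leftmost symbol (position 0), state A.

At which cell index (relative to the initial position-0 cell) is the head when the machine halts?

7

A | _[b]cbabb__   read b → write b, move L, go to A
A | [_]bcbabb__   read _ → write _, move R, go to D
D | _[b]cbabb__   read b → write _, move R, go to A
A | __[c]babb__   read c → write a, move R, go to A
A | __a[b]abb__   read b → write b, move L, go to A
A | __[a]babb__   read a → write b, move R, go to A
A | __b[b]abb__   read b → write b, move L, go to A
A | __[b]babb__   read b → write b, move L, go to A
A | _[_]bbabb__   read _ → write _, move R, go to D
D | __[b]babb__   read b → write _, move R, go to A
A | ___[b]abb__   read b → write b, move L, go to A
A | __[_]babb__   read _ → write _, move R, go to D
D | ___[b]abb__   read b → write _, move R, go to A
A | ____[a]bb__   read a → write b, move R, go to A
A | ____b[b]b__   read b → write b, move L, go to A
A | ____[b]bb__   read b → write b, move L, go to A
A | ___[_]bbb__   read _ → write _, move R, go to D
D | ____[b]bb__   read b → write _, move R, go to A
A | _____[b]b__   read b → write b, move L, go to A
A | ____[_]bb__   read _ → write _, move R, go to D
D | _____[b]b__   read b → write _, move R, go to A
A | ______[b]__   read b → write b, move L, go to A
A | _____[_]b__   read _ → write _, move R, go to D
D | ______[b]__   read b → write _, move R, go to A
A | _______[_]_   read _ → write _, move R, go to D
D | ________[_]
At halt the head is at cell 7.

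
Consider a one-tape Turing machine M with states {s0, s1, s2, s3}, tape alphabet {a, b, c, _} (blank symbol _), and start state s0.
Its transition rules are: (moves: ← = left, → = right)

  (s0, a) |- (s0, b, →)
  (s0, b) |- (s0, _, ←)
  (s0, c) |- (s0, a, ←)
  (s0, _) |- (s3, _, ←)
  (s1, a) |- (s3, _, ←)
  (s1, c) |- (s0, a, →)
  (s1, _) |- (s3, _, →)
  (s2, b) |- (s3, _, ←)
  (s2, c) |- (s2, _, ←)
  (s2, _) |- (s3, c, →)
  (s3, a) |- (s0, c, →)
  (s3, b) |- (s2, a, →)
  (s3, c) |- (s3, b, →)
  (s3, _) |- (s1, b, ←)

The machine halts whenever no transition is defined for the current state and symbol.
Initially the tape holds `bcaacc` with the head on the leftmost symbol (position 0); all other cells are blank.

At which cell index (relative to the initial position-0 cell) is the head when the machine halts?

2

s0 | ___[b]caacc   read b → write _, move ←, go to s0
s0 | __[_]_caacc   read _ → write _, move ←, go to s3
s3 | _[_]__caacc   read _ → write b, move ←, go to s1
s1 | [_]b__caacc   read _ → write _, move →, go to s3
s3 | _[b]__caacc   read b → write a, move →, go to s2
s2 | _a[_]_caacc   read _ → write c, move →, go to s3
s3 | _ac[_]caacc   read _ → write b, move ←, go to s1
s1 | _a[c]bcaacc   read c → write a, move →, go to s0
s0 | _aa[b]caacc   read b → write _, move ←, go to s0
s0 | _a[a]_caacc   read a → write b, move →, go to s0
s0 | _ab[_]caacc   read _ → write _, move ←, go to s3
s3 | _a[b]_caacc   read b → write a, move →, go to s2
s2 | _aa[_]caacc   read _ → write c, move →, go to s3
s3 | _aac[c]aacc   read c → write b, move →, go to s3
s3 | _aacb[a]acc   read a → write c, move →, go to s0
s0 | _aacbc[a]cc   read a → write b, move →, go to s0
s0 | _aacbcb[c]c   read c → write a, move ←, go to s0
s0 | _aacbc[b]ac   read b → write _, move ←, go to s0
s0 | _aacb[c]_ac   read c → write a, move ←, go to s0
s0 | _aac[b]a_ac   read b → write _, move ←, go to s0
s0 | _aa[c]_a_ac   read c → write a, move ←, go to s0
s0 | _a[a]a_a_ac   read a → write b, move →, go to s0
s0 | _ab[a]_a_ac   read a → write b, move →, go to s0
s0 | _abb[_]a_ac   read _ → write _, move ←, go to s3
s3 | _ab[b]_a_ac   read b → write a, move →, go to s2
s2 | _aba[_]a_ac   read _ → write c, move →, go to s3
s3 | _abac[a]_ac   read a → write c, move →, go to s0
s0 | _abacc[_]ac   read _ → write _, move ←, go to s3
s3 | _abac[c]_ac   read c → write b, move →, go to s3
s3 | _abacb[_]ac   read _ → write b, move ←, go to s1
s1 | _abac[b]bac
At halt the head is at cell 2.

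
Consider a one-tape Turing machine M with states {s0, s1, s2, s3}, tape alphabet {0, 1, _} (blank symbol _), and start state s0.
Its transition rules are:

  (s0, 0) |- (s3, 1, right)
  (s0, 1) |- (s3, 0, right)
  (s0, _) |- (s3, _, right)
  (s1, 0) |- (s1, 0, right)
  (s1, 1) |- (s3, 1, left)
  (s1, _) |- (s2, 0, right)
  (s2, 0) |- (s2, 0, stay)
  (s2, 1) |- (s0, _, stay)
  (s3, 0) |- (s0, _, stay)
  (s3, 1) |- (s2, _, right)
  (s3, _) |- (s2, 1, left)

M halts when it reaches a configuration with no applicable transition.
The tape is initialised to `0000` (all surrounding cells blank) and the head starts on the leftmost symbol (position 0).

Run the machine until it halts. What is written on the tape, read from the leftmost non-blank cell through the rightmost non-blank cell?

1___1

s0 | [0]000_   read 0 → write 1, move right, go to s3
s3 | 1[0]00_   read 0 → write _, move stay, go to s0
s0 | 1[_]00_   read _ → write _, move right, go to s3
s3 | 1_[0]0_   read 0 → write _, move stay, go to s0
s0 | 1_[_]0_   read _ → write _, move right, go to s3
s3 | 1__[0]_   read 0 → write _, move stay, go to s0
s0 | 1__[_]_   read _ → write _, move right, go to s3
s3 | 1___[_]   read _ → write 1, move left, go to s2
s2 | 1__[_]1
The non-blank tape span at halt is 1___1.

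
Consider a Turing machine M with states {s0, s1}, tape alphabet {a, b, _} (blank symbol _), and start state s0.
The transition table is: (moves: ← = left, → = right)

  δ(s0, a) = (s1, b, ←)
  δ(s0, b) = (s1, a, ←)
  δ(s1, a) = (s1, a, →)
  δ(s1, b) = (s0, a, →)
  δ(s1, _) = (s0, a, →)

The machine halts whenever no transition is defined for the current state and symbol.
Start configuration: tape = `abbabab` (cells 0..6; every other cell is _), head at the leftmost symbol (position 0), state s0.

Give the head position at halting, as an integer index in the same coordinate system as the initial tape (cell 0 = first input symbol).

s0 | _[a]bbabab__   read a → write b, move ←, go to s1
s1 | [_]bbbabab__   read _ → write a, move →, go to s0
s0 | a[b]bbabab__   read b → write a, move ←, go to s1
s1 | [a]abbabab__   read a → write a, move →, go to s1
s1 | a[a]bbabab__   read a → write a, move →, go to s1
s1 | aa[b]babab__   read b → write a, move →, go to s0
s0 | aaa[b]abab__   read b → write a, move ←, go to s1
s1 | aa[a]aabab__   read a → write a, move →, go to s1
s1 | aaa[a]abab__   read a → write a, move →, go to s1
s1 | aaaa[a]bab__   read a → write a, move →, go to s1
s1 | aaaaa[b]ab__   read b → write a, move →, go to s0
s0 | aaaaaa[a]b__   read a → write b, move ←, go to s1
s1 | aaaaa[a]bb__   read a → write a, move →, go to s1
s1 | aaaaaa[b]b__   read b → write a, move →, go to s0
s0 | aaaaaaa[b]__   read b → write a, move ←, go to s1
s1 | aaaaaa[a]a__   read a → write a, move →, go to s1
s1 | aaaaaaa[a]__   read a → write a, move →, go to s1
s1 | aaaaaaaa[_]_   read _ → write a, move →, go to s0
s0 | aaaaaaaaa[_]
At halt the head is at cell 8.

8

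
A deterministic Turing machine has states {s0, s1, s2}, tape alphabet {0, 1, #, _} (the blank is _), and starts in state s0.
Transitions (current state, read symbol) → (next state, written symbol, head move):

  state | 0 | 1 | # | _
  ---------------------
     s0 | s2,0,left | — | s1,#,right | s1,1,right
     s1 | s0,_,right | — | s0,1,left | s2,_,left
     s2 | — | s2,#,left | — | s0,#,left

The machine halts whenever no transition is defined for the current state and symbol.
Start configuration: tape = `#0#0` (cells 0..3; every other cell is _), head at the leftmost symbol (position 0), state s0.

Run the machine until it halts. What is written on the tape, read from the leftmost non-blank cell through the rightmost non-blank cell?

state=s0 head=0 tape=[#]0#0__   (s0,#)→(s1,#,right)
state=s1 head=1 tape=#[0]#0__   (s1,0)→(s0,_,right)
state=s0 head=2 tape=#_[#]0__   (s0,#)→(s1,#,right)
state=s1 head=3 tape=#_#[0]__   (s1,0)→(s0,_,right)
state=s0 head=4 tape=#_#_[_]_   (s0,_)→(s1,1,right)
state=s1 head=5 tape=#_#_1[_]   (s1,_)→(s2,_,left)
state=s2 head=4 tape=#_#_[1]_   (s2,1)→(s2,#,left)
state=s2 head=3 tape=#_#[_]#_   (s2,_)→(s0,#,left)
state=s0 head=2 tape=#_[#]##_   (s0,#)→(s1,#,right)
state=s1 head=3 tape=#_#[#]#_   (s1,#)→(s0,1,left)
state=s0 head=2 tape=#_[#]1#_   (s0,#)→(s1,#,right)
state=s1 head=3 tape=#_#[1]#_
The non-blank tape span at halt is #_#1#.

#_#1#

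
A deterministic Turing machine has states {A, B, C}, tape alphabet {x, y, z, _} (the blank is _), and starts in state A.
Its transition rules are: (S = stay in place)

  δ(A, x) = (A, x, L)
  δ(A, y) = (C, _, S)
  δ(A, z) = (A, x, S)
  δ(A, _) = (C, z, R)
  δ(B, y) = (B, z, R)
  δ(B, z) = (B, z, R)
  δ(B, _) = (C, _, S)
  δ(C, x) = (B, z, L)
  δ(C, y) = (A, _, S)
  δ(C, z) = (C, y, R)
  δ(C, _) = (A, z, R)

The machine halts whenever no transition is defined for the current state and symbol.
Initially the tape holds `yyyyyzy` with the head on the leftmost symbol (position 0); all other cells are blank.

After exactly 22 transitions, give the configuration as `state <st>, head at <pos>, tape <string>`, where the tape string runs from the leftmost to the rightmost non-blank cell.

state A, head at -1, tape xxxxxxy

A | _[y]yyyyzy   read y → write _, move S, go to C
C | _[_]yyyyzy   read _ → write z, move R, go to A
A | _z[y]yyyzy   read y → write _, move S, go to C
C | _z[_]yyyzy   read _ → write z, move R, go to A
A | _zz[y]yyzy   read y → write _, move S, go to C
C | _zz[_]yyzy   read _ → write z, move R, go to A
A | _zzz[y]yzy   read y → write _, move S, go to C
C | _zzz[_]yzy   read _ → write z, move R, go to A
A | _zzzz[y]zy   read y → write _, move S, go to C
C | _zzzz[_]zy   read _ → write z, move R, go to A
A | _zzzzz[z]y   read z → write x, move S, go to A
A | _zzzzz[x]y   read x → write x, move L, go to A
A | _zzzz[z]xy   read z → write x, move S, go to A
A | _zzzz[x]xy   read x → write x, move L, go to A
A | _zzz[z]xxy   read z → write x, move S, go to A
A | _zzz[x]xxy   read x → write x, move L, go to A
A | _zz[z]xxxy   read z → write x, move S, go to A
A | _zz[x]xxxy   read x → write x, move L, go to A
A | _z[z]xxxxy   read z → write x, move S, go to A
A | _z[x]xxxxy   read x → write x, move L, go to A
A | _[z]xxxxxy   read z → write x, move S, go to A
A | _[x]xxxxxy   read x → write x, move L, go to A
A | [_]xxxxxxy
After 22 steps: state A, head at -1, tape xxxxxxy.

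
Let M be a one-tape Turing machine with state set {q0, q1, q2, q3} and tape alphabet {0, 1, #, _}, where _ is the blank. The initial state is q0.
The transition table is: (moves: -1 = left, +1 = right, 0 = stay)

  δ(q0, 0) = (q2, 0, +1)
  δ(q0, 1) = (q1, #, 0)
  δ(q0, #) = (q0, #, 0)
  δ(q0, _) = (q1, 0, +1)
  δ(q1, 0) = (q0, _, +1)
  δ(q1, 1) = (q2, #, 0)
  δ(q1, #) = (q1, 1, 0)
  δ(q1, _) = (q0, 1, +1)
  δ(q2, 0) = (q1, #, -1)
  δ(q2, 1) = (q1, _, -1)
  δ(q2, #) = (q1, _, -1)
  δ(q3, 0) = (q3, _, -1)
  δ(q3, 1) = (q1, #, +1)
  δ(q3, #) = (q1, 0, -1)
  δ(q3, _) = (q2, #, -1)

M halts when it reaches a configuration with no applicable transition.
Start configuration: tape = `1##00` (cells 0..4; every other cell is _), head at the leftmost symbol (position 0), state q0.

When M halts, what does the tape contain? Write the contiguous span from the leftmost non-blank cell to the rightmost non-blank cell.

1__0_0

q0 | _[1]##00_   read 1 → write #, move 0, go to q1
q1 | _[#]##00_   read # → write 1, move 0, go to q1
q1 | _[1]##00_   read 1 → write #, move 0, go to q2
q2 | _[#]##00_   read # → write _, move -1, go to q1
q1 | [_]_##00_   read _ → write 1, move +1, go to q0
q0 | 1[_]##00_   read _ → write 0, move +1, go to q1
q1 | 10[#]#00_   read # → write 1, move 0, go to q1
q1 | 10[1]#00_   read 1 → write #, move 0, go to q2
q2 | 10[#]#00_   read # → write _, move -1, go to q1
q1 | 1[0]_#00_   read 0 → write _, move +1, go to q0
q0 | 1_[_]#00_   read _ → write 0, move +1, go to q1
q1 | 1_0[#]00_   read # → write 1, move 0, go to q1
q1 | 1_0[1]00_   read 1 → write #, move 0, go to q2
q2 | 1_0[#]00_   read # → write _, move -1, go to q1
q1 | 1_[0]_00_   read 0 → write _, move +1, go to q0
q0 | 1__[_]00_   read _ → write 0, move +1, go to q1
q1 | 1__0[0]0_   read 0 → write _, move +1, go to q0
q0 | 1__0_[0]_   read 0 → write 0, move +1, go to q2
q2 | 1__0_0[_]
The non-blank tape span at halt is 1__0_0.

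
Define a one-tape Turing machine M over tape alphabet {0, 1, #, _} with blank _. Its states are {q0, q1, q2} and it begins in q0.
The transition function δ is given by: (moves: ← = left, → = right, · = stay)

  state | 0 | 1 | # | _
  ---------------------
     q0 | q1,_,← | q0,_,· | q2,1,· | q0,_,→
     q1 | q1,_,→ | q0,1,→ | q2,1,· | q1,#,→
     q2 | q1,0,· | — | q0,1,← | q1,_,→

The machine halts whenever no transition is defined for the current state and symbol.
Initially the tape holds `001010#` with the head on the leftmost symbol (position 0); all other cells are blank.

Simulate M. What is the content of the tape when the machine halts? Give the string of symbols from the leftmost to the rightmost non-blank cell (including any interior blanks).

##_1_##1

state=q0 head=0 tape=_[0]01010#   (q0,0)→(q1,_,←)
state=q1 head=-1 tape=[_]_01010#   (q1,_)→(q1,#,→)
state=q1 head=0 tape=#[_]01010#   (q1,_)→(q1,#,→)
state=q1 head=1 tape=##[0]1010#   (q1,0)→(q1,_,→)
state=q1 head=2 tape=##_[1]010#   (q1,1)→(q0,1,→)
state=q0 head=3 tape=##_1[0]10#   (q0,0)→(q1,_,←)
state=q1 head=2 tape=##_[1]_10#   (q1,1)→(q0,1,→)
state=q0 head=3 tape=##_1[_]10#   (q0,_)→(q0,_,→)
state=q0 head=4 tape=##_1_[1]0#   (q0,1)→(q0,_,·)
state=q0 head=4 tape=##_1_[_]0#   (q0,_)→(q0,_,→)
state=q0 head=5 tape=##_1__[0]#   (q0,0)→(q1,_,←)
state=q1 head=4 tape=##_1_[_]_#   (q1,_)→(q1,#,→)
state=q1 head=5 tape=##_1_#[_]#   (q1,_)→(q1,#,→)
state=q1 head=6 tape=##_1_##[#]   (q1,#)→(q2,1,·)
state=q2 head=6 tape=##_1_##[1]
The non-blank tape span at halt is ##_1_##1.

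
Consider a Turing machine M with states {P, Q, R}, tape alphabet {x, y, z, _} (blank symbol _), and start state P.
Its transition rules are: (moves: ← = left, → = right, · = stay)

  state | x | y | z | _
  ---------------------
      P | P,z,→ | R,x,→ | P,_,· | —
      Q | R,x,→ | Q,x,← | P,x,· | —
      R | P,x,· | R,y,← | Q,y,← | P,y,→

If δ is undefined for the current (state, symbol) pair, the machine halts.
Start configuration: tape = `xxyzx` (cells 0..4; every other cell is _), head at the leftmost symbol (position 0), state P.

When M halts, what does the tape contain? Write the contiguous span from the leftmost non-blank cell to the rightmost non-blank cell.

state=P head=0 tape=[x]xyzx_   (P,x)→(P,z,→)
state=P head=1 tape=z[x]yzx_   (P,x)→(P,z,→)
state=P head=2 tape=zz[y]zx_   (P,y)→(R,x,→)
state=R head=3 tape=zzx[z]x_   (R,z)→(Q,y,←)
state=Q head=2 tape=zz[x]yx_   (Q,x)→(R,x,→)
state=R head=3 tape=zzx[y]x_   (R,y)→(R,y,←)
state=R head=2 tape=zz[x]yx_   (R,x)→(P,x,·)
state=P head=2 tape=zz[x]yx_   (P,x)→(P,z,→)
state=P head=3 tape=zzz[y]x_   (P,y)→(R,x,→)
state=R head=4 tape=zzzx[x]_   (R,x)→(P,x,·)
state=P head=4 tape=zzzx[x]_   (P,x)→(P,z,→)
state=P head=5 tape=zzzxz[_]
The non-blank tape span at halt is zzzxz.

zzzxz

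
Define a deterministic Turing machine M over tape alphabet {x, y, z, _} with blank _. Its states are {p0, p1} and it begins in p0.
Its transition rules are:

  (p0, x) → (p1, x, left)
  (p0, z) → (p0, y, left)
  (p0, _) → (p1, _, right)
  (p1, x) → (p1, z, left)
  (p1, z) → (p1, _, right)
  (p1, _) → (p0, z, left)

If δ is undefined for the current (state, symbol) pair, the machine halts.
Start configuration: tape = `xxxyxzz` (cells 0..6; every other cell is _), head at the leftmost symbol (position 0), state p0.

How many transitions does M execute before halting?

19

state=p0 head=0 tape=__[x]xxyxzz   (p0,x)→(p1,x,left)
state=p1 head=-1 tape=_[_]xxxyxzz   (p1,_)→(p0,z,left)
state=p0 head=-2 tape=[_]zxxxyxzz   (p0,_)→(p1,_,right)
state=p1 head=-1 tape=_[z]xxxyxzz   (p1,z)→(p1,_,right)
state=p1 head=0 tape=__[x]xxyxzz   (p1,x)→(p1,z,left)
state=p1 head=-1 tape=_[_]zxxyxzz   (p1,_)→(p0,z,left)
state=p0 head=-2 tape=[_]zzxxyxzz   (p0,_)→(p1,_,right)
state=p1 head=-1 tape=_[z]zxxyxzz   (p1,z)→(p1,_,right)
state=p1 head=0 tape=__[z]xxyxzz   (p1,z)→(p1,_,right)
state=p1 head=1 tape=___[x]xyxzz   (p1,x)→(p1,z,left)
state=p1 head=0 tape=__[_]zxyxzz   (p1,_)→(p0,z,left)
state=p0 head=-1 tape=_[_]zzxyxzz   (p0,_)→(p1,_,right)
state=p1 head=0 tape=__[z]zxyxzz   (p1,z)→(p1,_,right)
state=p1 head=1 tape=___[z]xyxzz   (p1,z)→(p1,_,right)
state=p1 head=2 tape=____[x]yxzz   (p1,x)→(p1,z,left)
state=p1 head=1 tape=___[_]zyxzz   (p1,_)→(p0,z,left)
state=p0 head=0 tape=__[_]zzyxzz   (p0,_)→(p1,_,right)
state=p1 head=1 tape=___[z]zyxzz   (p1,z)→(p1,_,right)
state=p1 head=2 tape=____[z]yxzz   (p1,z)→(p1,_,right)
state=p1 head=3 tape=_____[y]xzz
M halts after 19 transitions.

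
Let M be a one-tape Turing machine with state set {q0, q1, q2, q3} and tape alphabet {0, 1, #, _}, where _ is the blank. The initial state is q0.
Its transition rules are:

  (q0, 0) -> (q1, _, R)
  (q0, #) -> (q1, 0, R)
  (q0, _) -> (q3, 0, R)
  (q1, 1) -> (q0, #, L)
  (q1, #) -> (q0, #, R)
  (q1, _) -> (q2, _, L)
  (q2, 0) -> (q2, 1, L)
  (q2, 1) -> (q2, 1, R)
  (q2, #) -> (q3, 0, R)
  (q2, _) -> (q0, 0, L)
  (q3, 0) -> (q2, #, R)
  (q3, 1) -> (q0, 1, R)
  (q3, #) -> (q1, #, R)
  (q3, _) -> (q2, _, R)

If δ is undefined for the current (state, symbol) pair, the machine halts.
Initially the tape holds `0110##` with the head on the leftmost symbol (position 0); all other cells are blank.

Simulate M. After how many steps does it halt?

21

q0 | [0]110##____   read 0 → write _, move R, go to q1
q1 | _[1]10##____   read 1 → write #, move L, go to q0
q0 | [_]#10##____   read _ → write 0, move R, go to q3
q3 | 0[#]10##____   read # → write #, move R, go to q1
q1 | 0#[1]0##____   read 1 → write #, move L, go to q0
q0 | 0[#]#0##____   read # → write 0, move R, go to q1
q1 | 00[#]0##____   read # → write #, move R, go to q0
q0 | 00#[0]##____   read 0 → write _, move R, go to q1
q1 | 00#_[#]#____   read # → write #, move R, go to q0
q0 | 00#_#[#]____   read # → write 0, move R, go to q1
q1 | 00#_#0[_]___   read _ → write _, move L, go to q2
q2 | 00#_#[0]____   read 0 → write 1, move L, go to q2
q2 | 00#_[#]1____   read # → write 0, move R, go to q3
q3 | 00#_0[1]____   read 1 → write 1, move R, go to q0
q0 | 00#_01[_]___   read _ → write 0, move R, go to q3
q3 | 00#_010[_]__   read _ → write _, move R, go to q2
q2 | 00#_010_[_]_   read _ → write 0, move L, go to q0
q0 | 00#_010[_]0_   read _ → write 0, move R, go to q3
q3 | 00#_0100[0]_   read 0 → write #, move R, go to q2
q2 | 00#_0100#[_]   read _ → write 0, move L, go to q0
q0 | 00#_0100[#]0   read # → write 0, move R, go to q1
q1 | 00#_01000[0]
M halts after 21 transitions.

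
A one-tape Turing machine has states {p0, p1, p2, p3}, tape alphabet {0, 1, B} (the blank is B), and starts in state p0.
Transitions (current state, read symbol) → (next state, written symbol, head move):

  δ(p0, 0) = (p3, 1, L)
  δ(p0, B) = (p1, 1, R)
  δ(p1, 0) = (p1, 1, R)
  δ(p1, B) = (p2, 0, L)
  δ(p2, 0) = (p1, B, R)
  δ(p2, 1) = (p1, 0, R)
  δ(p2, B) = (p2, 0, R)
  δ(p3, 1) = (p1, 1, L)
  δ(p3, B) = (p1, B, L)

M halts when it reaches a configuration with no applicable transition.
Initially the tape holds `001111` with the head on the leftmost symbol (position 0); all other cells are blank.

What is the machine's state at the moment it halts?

p0 | BBB[0]01111   read 0 → write 1, move L, go to p3
p3 | BB[B]101111   read B → write B, move L, go to p1
p1 | B[B]B101111   read B → write 0, move L, go to p2
p2 | [B]0B101111   read B → write 0, move R, go to p2
p2 | 0[0]B101111   read 0 → write B, move R, go to p1
p1 | 0B[B]101111   read B → write 0, move L, go to p2
p2 | 0[B]0101111   read B → write 0, move R, go to p2
p2 | 00[0]101111   read 0 → write B, move R, go to p1
p1 | 00B[1]01111
No transition is defined for (p1, 1); M halts in state p1.

p1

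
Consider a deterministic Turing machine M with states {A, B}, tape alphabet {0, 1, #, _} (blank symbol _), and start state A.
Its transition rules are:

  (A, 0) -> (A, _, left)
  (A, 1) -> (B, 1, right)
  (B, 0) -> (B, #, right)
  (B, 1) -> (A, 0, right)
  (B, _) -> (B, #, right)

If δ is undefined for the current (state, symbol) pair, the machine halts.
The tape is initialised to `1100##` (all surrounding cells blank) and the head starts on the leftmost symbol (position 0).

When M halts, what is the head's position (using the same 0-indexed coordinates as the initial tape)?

4

state=A head=0 tape=[1]100##   (A,1)→(B,1,right)
state=B head=1 tape=1[1]00##   (B,1)→(A,0,right)
state=A head=2 tape=10[0]0##   (A,0)→(A,_,left)
state=A head=1 tape=1[0]_0##   (A,0)→(A,_,left)
state=A head=0 tape=[1]__0##   (A,1)→(B,1,right)
state=B head=1 tape=1[_]_0##   (B,_)→(B,#,right)
state=B head=2 tape=1#[_]0##   (B,_)→(B,#,right)
state=B head=3 tape=1##[0]##   (B,0)→(B,#,right)
state=B head=4 tape=1###[#]#
At halt the head is at cell 4.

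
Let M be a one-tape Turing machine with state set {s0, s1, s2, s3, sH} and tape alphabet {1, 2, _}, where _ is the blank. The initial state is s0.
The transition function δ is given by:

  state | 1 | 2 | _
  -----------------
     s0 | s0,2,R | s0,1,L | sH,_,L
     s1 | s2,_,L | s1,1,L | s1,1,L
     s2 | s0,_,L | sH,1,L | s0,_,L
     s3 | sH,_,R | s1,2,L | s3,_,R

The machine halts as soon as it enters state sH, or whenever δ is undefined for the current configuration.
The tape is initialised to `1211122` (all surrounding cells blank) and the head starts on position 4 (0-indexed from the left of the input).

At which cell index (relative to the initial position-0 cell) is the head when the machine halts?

state=s0 head=4 tape=1211[1]22_   (s0,1)→(s0,2,R)
state=s0 head=5 tape=12112[2]2_   (s0,2)→(s0,1,L)
state=s0 head=4 tape=1211[2]12_   (s0,2)→(s0,1,L)
state=s0 head=3 tape=121[1]112_   (s0,1)→(s0,2,R)
state=s0 head=4 tape=1212[1]12_   (s0,1)→(s0,2,R)
state=s0 head=5 tape=12122[1]2_   (s0,1)→(s0,2,R)
state=s0 head=6 tape=121222[2]_   (s0,2)→(s0,1,L)
state=s0 head=5 tape=12122[2]1_   (s0,2)→(s0,1,L)
state=s0 head=4 tape=1212[2]11_   (s0,2)→(s0,1,L)
state=s0 head=3 tape=121[2]111_   (s0,2)→(s0,1,L)
state=s0 head=2 tape=12[1]1111_   (s0,1)→(s0,2,R)
state=s0 head=3 tape=122[1]111_   (s0,1)→(s0,2,R)
state=s0 head=4 tape=1222[1]11_   (s0,1)→(s0,2,R)
state=s0 head=5 tape=12222[1]1_   (s0,1)→(s0,2,R)
state=s0 head=6 tape=122222[1]_   (s0,1)→(s0,2,R)
state=s0 head=7 tape=1222222[_]   (s0,_)→(sH,_,L)
state=sH head=6 tape=122222[2]_
At halt the head is at cell 6.

6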